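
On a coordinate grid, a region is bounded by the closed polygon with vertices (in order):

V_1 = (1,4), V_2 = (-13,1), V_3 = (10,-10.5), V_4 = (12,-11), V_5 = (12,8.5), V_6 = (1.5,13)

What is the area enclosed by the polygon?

V_1→V_2: (1)(1) − (-13)(4) = 53
V_2→V_3: (-13)(-10.5) − (10)(1) = 126.5
V_3→V_4: (10)(-11) − (12)(-10.5) = 16
V_4→V_5: (12)(8.5) − (12)(-11) = 234
V_5→V_6: (12)(13) − (1.5)(8.5) = 143.25
V_6→V_1: (1.5)(4) − (1)(13) = -7
Σ = 565.75
Area = |Σ|/2 = 282.875.

282.875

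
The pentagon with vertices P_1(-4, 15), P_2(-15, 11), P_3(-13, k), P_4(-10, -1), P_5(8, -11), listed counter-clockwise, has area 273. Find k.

The doubled signed area Σ (x_i y_{i+1} − x_{i+1} y_i) is linear in k.
With k=0 it equals 531; the coefficient of k is -5 (from the two edges through P_3).
So -5·k + 531 = 2·273 = 546 ⇒ k = -3.

-3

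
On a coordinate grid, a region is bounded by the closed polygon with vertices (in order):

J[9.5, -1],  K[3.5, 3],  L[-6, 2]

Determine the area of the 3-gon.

Apply the shoelace (surveyor's) formula: 2A = Σ (x_i·y_{i+1} − x_{i+1}·y_i), indices taken mod 3.
Σ = (32) + (25) + (-13) = 44
Area = |Σ|/2 = 22.

22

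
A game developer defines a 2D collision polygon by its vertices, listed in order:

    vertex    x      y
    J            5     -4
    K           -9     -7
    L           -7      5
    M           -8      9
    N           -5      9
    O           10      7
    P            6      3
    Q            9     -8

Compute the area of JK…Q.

211.5

Apply the shoelace formula: 2A = Σ (x_i·y_{i+1} − x_{i+1}·y_i), indices taken mod 8.
Σ = (-71) + (-94) + (-23) + (-27) + (-125) + (-12) + (-75) + (4) = -423
Area = |Σ|/2 = 211.5.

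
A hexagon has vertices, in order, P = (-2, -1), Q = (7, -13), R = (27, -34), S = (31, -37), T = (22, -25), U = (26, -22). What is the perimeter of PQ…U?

|PQ| = √((9)² + (-12)²) = √225 = 15
|QR| = √((20)² + (-21)²) = √841 = 29
|RS| = √((4)² + (-3)²) = √25 = 5
|ST| = √((-9)² + (12)²) = √225 = 15
|TU| = √((4)² + (3)²) = √25 = 5
|UP| = √((-28)² + (21)²) = √1225 = 35
Perimeter = 15 + 29 + 5 + 15 + 5 + 35 = 104.

104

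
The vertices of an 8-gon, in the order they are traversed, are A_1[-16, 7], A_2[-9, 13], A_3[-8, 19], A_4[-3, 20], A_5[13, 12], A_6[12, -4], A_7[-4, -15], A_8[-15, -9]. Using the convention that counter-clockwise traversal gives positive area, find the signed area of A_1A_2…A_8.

-720.5

Cross-terms: -145, -67, -103, -296, -196, -196, -189, -249  ⇒  Σ = -1441
Signed area = Σ/2 = -720.5 (negative ⇒ clockwise traversal).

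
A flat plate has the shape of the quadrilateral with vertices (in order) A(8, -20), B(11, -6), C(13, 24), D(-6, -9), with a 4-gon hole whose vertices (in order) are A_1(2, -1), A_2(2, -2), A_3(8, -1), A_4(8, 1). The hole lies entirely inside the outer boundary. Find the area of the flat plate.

357.5

Outer boundary:
Σ = (172) + (342) + (27) + (192) = 733
Area = |Σ|/2 = 366.5.
Hole:
Σ = (-2) + (14) + (16) + (-10) = 18
Area = |Σ|/2 = 9.
Net area = 366.5 − 9 = 357.5.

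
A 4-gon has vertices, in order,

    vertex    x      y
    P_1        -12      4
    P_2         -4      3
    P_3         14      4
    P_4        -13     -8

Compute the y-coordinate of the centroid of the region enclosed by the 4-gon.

Apply Gauss's area formula. First the cross-terms c_i = x_i·y_{i+1} − x_{i+1}·y_i:
  -20, -58, -60, -148  ⇒  2A = -286, A = -143.
Then Σ (y_i + y_{i+1})·c_i = 286, so ȳ = 286 / (6·(-143)) = -1/3.

-1/3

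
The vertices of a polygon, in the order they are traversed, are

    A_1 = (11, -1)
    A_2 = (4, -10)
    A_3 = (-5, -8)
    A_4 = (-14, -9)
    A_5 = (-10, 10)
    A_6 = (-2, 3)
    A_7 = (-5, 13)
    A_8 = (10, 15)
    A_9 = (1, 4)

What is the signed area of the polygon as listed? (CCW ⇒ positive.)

Apply Gauss's area formula: 2A = Σ (x_i·y_{i+1} − x_{i+1}·y_i), indices taken mod 9.
A_1→A_2: (11)(-10) − (4)(-1) = -106
A_2→A_3: (4)(-8) − (-5)(-10) = -82
A_3→A_4: (-5)(-9) − (-14)(-8) = -67
A_4→A_5: (-14)(10) − (-10)(-9) = -230
A_5→A_6: (-10)(3) − (-2)(10) = -10
A_6→A_7: (-2)(13) − (-5)(3) = -11
A_7→A_8: (-5)(15) − (10)(13) = -205
A_8→A_9: (10)(4) − (1)(15) = 25
A_9→A_1: (1)(-1) − (11)(4) = -45
Σ = -731
Signed area = Σ/2 = -365.5 (negative ⇒ clockwise traversal).

-365.5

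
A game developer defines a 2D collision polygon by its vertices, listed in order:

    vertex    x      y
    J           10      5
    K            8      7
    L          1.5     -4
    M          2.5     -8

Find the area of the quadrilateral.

39

Apply the shoelace (surveyor's) formula: 2A = Σ (x_i·y_{i+1} − x_{i+1}·y_i), indices taken mod 4.
Σ = (30) + (-42.5) + (-2) + (92.5) = 78
Area = |Σ|/2 = 39.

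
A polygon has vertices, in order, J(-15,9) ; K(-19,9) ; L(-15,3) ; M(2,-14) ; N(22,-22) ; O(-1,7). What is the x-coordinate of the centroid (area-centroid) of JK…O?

Apply Gauss's area formula. First the cross-terms c_i = x_i·y_{i+1} − x_{i+1}·y_i:
  36, 78, 204, 264, 132, 96  ⇒  2A = 810, A = 405.
Then Σ (x_i + x_{i+1})·c_i = 1044, so x̄ = 1044 / (6·405) = 58/135.

58/135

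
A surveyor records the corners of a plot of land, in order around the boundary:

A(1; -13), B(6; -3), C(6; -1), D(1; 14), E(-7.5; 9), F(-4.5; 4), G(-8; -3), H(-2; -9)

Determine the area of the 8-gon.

221.5

A→B: (1)(-3) − (6)(-13) = 75
B→C: (6)(-1) − (6)(-3) = 12
C→D: (6)(14) − (1)(-1) = 85
D→E: (1)(9) − (-7.5)(14) = 114
E→F: (-7.5)(4) − (-4.5)(9) = 10.5
F→G: (-4.5)(-3) − (-8)(4) = 45.5
G→H: (-8)(-9) − (-2)(-3) = 66
H→A: (-2)(-13) − (1)(-9) = 35
Σ = 443
Area = |Σ|/2 = 221.5.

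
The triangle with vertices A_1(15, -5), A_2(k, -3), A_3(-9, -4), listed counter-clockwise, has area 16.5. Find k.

The doubled signed area Σ (x_i y_{i+1} − x_{i+1} y_i) is linear in k.
With k=0 it equals 33; the coefficient of k is 1 (from the two edges through A_2).
So 1·k + 33 = 2·16.5 = 33 ⇒ k = 0.

0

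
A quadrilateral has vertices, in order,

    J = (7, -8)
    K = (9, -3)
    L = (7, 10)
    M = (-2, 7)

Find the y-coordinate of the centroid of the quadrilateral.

79/33

Apply Gauss's area formula. First the cross-terms c_i = x_i·y_{i+1} − x_{i+1}·y_i:
  51, 111, 69, -33  ⇒  2A = 198, A = 99.
Then Σ (y_i + y_{i+1})·c_i = 1422, so ȳ = 1422 / (6·99) = 79/33.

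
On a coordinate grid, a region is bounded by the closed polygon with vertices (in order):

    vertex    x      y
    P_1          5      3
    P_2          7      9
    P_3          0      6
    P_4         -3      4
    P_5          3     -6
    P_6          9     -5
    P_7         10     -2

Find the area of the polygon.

P_1→P_2: (5)(9) − (7)(3) = 24
P_2→P_3: (7)(6) − (0)(9) = 42
P_3→P_4: (0)(4) − (-3)(6) = 18
P_4→P_5: (-3)(-6) − (3)(4) = 6
P_5→P_6: (3)(-5) − (9)(-6) = 39
P_6→P_7: (9)(-2) − (10)(-5) = 32
P_7→P_1: (10)(3) − (5)(-2) = 40
Σ = 201
Area = |Σ|/2 = 100.5.

100.5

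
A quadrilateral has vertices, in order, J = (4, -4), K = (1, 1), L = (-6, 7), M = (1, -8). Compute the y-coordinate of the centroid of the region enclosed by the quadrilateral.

Apply Gauss's area formula. First the cross-terms c_i = x_i·y_{i+1} − x_{i+1}·y_i:
  8, 13, 41, 28  ⇒  2A = 90, A = 45.
Then Σ (y_i + y_{i+1})·c_i = -297, so ȳ = -297 / (6·45) = -1.1.

-1.1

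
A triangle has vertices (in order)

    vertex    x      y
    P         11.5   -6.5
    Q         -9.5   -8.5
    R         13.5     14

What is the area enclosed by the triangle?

213.25

Apply the shoelace (surveyor's) formula: 2A = Σ (x_i·y_{i+1} − x_{i+1}·y_i), indices taken mod 3.
Σ = (-159.5) + (-18.25) + (-248.75) = -426.5
Area = |Σ|/2 = 213.25.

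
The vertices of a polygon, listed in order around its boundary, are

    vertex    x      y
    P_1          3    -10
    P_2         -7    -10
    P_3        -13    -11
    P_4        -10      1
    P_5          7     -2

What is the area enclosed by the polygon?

Apply the shoelace (surveyor's) formula: 2A = Σ (x_i·y_{i+1} − x_{i+1}·y_i), indices taken mod 5.
P_1→P_2: (3)(-10) − (-7)(-10) = -100
P_2→P_3: (-7)(-11) − (-13)(-10) = -53
P_3→P_4: (-13)(1) − (-10)(-11) = -123
P_4→P_5: (-10)(-2) − (7)(1) = 13
P_5→P_1: (7)(-10) − (3)(-2) = -64
Σ = -327
Area = |Σ|/2 = 163.5.

163.5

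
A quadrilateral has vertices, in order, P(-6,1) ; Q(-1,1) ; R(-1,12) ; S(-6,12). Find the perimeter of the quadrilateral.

|PQ| = √((5)² + (0)²) = √25 = 5
|QR| = √((0)² + (11)²) = √121 = 11
|RS| = √((-5)² + (0)²) = √25 = 5
|SP| = √((0)² + (-11)²) = √121 = 11
Perimeter = 5 + 11 + 5 + 11 = 32.

32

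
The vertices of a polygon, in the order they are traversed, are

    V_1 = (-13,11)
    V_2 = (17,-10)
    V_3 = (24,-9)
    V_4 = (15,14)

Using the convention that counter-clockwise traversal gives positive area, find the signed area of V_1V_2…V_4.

Σ = (-57) + (87) + (471) + (347) = 848
Signed area = Σ/2 = 424 (positive ⇒ counter-clockwise traversal).

424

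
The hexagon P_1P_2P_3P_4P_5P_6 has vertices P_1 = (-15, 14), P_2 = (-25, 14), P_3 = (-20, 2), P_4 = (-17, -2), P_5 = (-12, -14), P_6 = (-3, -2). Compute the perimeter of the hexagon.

76

|P_1P_2| = √((-10)² + (0)²) = √100 = 10
|P_2P_3| = √((5)² + (-12)²) = √169 = 13
|P_3P_4| = √((3)² + (-4)²) = √25 = 5
|P_4P_5| = √((5)² + (-12)²) = √169 = 13
|P_5P_6| = √((9)² + (12)²) = √225 = 15
|P_6P_1| = √((-12)² + (16)²) = √400 = 20
Perimeter = 10 + 13 + 5 + 13 + 15 + 20 = 76.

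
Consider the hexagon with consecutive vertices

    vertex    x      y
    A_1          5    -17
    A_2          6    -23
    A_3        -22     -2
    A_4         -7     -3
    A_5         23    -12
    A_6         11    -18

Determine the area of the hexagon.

Apply the shoelace (surveyor's) formula: 2A = Σ (x_i·y_{i+1} − x_{i+1}·y_i), indices taken mod 6.
A_1→A_2: (5)(-23) − (6)(-17) = -13
A_2→A_3: (6)(-2) − (-22)(-23) = -518
A_3→A_4: (-22)(-3) − (-7)(-2) = 52
A_4→A_5: (-7)(-12) − (23)(-3) = 153
A_5→A_6: (23)(-18) − (11)(-12) = -282
A_6→A_1: (11)(-17) − (5)(-18) = -97
Σ = -705
Area = |Σ|/2 = 352.5.

352.5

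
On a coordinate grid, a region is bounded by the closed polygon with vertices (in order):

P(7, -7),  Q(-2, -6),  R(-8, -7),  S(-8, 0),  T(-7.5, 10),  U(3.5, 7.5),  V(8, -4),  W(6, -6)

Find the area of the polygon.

Apply Gauss's area formula: 2A = Σ (x_i·y_{i+1} − x_{i+1}·y_i), indices taken mod 8.
P→Q: (7)(-6) − (-2)(-7) = -56
Q→R: (-2)(-7) − (-8)(-6) = -34
R→S: (-8)(0) − (-8)(-7) = -56
S→T: (-8)(10) − (-7.5)(0) = -80
T→U: (-7.5)(7.5) − (3.5)(10) = -91.25
U→V: (3.5)(-4) − (8)(7.5) = -74
V→W: (8)(-6) − (6)(-4) = -24
W→P: (6)(-7) − (7)(-6) = 0
Σ = -415.25
Area = |Σ|/2 = 207.625.

207.625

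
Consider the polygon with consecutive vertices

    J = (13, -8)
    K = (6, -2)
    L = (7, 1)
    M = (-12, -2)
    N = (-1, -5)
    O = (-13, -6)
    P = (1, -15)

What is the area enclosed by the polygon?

213.5

Cross-terms: 22, 20, -2, 58, -59, 201, 187  ⇒  Σ = 427
Area = |Σ|/2 = 213.5.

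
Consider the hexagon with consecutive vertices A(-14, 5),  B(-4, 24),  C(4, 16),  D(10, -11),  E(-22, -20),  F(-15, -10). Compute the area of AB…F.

Cross-terms: -316, -160, -204, -442, -80, -215  ⇒  Σ = -1417
Area = |Σ|/2 = 708.5.

708.5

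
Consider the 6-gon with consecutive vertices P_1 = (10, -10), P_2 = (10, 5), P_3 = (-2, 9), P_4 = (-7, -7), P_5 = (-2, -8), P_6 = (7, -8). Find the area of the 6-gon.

Apply the shoelace (surveyor's) formula: 2A = Σ (x_i·y_{i+1} − x_{i+1}·y_i), indices taken mod 6.
Cross-terms: 150, 100, 77, 42, 72, 10  ⇒  Σ = 451
Area = |Σ|/2 = 225.5.

225.5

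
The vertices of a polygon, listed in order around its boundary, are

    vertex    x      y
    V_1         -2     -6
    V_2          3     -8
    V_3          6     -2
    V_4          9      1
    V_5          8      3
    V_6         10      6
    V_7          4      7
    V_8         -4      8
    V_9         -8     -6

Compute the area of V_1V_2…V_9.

Cross-terms: 34, 42, 24, 19, 18, 46, 60, 88, 36  ⇒  Σ = 367
Area = |Σ|/2 = 183.5.

183.5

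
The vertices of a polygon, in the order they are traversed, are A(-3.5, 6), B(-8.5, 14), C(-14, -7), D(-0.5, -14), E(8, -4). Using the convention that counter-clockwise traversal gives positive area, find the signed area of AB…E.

Apply the shoelace (surveyor's) formula: 2A = Σ (x_i·y_{i+1} − x_{i+1}·y_i), indices taken mod 5.
Σ = (2) + (255.5) + (192.5) + (114) + (34) = 598
Signed area = Σ/2 = 299 (positive ⇒ counter-clockwise traversal).

299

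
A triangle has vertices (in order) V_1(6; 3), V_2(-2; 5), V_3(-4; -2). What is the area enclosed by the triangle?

30

Apply Gauss's area formula: 2A = Σ (x_i·y_{i+1} − x_{i+1}·y_i), indices taken mod 3.
Cross-terms: 36, 24, 0  ⇒  Σ = 60
Area = |Σ|/2 = 30.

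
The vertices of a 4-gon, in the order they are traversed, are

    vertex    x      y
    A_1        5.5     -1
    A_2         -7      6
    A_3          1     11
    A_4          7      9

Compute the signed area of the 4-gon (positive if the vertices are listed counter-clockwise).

-90.75

Apply the surveyor's formula: 2A = Σ (x_i·y_{i+1} − x_{i+1}·y_i), indices taken mod 4.
Σ = (26) + (-83) + (-68) + (-56.5) = -181.5
Signed area = Σ/2 = -90.75 (negative ⇒ clockwise traversal).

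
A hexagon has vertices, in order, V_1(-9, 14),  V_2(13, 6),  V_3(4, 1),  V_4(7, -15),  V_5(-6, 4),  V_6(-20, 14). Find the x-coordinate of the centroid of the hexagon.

-440/267

Apply the surveyor's formula. First the cross-terms c_i = x_i·y_{i+1} − x_{i+1}·y_i:
  -236, -11, -67, -62, -4, -154  ⇒  2A = -534, A = -267.
Then Σ (x_i + x_{i+1})·c_i = 2640, so x̄ = 2640 / (6·(-267)) = -440/267.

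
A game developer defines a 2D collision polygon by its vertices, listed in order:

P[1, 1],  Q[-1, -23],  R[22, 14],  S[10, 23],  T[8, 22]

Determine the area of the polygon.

429

P→Q: (1)(-23) − (-1)(1) = -22
Q→R: (-1)(14) − (22)(-23) = 492
R→S: (22)(23) − (10)(14) = 366
S→T: (10)(22) − (8)(23) = 36
T→P: (8)(1) − (1)(22) = -14
Σ = 858
Area = |Σ|/2 = 429.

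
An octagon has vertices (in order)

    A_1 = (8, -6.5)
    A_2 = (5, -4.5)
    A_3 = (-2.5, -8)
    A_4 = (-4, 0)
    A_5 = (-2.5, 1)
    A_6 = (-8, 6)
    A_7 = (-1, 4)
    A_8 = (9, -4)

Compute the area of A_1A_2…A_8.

Apply Gauss's area formula: 2A = Σ (x_i·y_{i+1} − x_{i+1}·y_i), indices taken mod 8.
Cross-terms: -3.5, -51.25, -32, -4, -7, -26, -32, -26.5  ⇒  Σ = -182.25
Area = |Σ|/2 = 91.125.

91.125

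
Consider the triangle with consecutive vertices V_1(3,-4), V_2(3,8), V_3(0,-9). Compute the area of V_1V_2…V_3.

Σ = (36) + (-27) + (27) = 36
Area = |Σ|/2 = 18.

18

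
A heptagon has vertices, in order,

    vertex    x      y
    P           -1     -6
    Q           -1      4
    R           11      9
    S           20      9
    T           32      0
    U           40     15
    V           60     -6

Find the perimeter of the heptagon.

154

|PQ| = √((0)² + (10)²) = √100 = 10
|QR| = √((12)² + (5)²) = √169 = 13
|RS| = √((9)² + (0)²) = √81 = 9
|ST| = √((12)² + (-9)²) = √225 = 15
|TU| = √((8)² + (15)²) = √289 = 17
|UV| = √((20)² + (-21)²) = √841 = 29
|VP| = √((-61)² + (0)²) = √3721 = 61
Perimeter = 10 + 13 + 9 + 15 + 17 + 29 + 61 = 154.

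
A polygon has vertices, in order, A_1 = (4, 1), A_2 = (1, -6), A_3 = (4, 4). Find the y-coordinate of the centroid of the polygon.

Apply the surveyor's formula. First the cross-terms c_i = x_i·y_{i+1} − x_{i+1}·y_i:
  -25, 28, -12  ⇒  2A = -9, A = -4.5.
Then Σ (y_i + y_{i+1})·c_i = 9, so ȳ = 9 / (6·(-4.5)) = -1/3.

-1/3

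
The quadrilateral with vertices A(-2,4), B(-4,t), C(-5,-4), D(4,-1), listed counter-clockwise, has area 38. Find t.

Write out the shoelace sum; only the two edges meeting at B involve t:
2·Area = [((-2)·t − (-4)·4) + ((-4)·(-4) − (-5)·t)] + 35
       = 3·t + 67 = 76
⇒ t = 3.

3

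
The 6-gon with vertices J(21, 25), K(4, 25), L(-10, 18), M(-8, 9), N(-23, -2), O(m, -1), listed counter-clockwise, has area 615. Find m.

6

Write out the shoelace sum; only the two edges meeting at O involve m:
2·Area = [((-23)·(-1) − m·(-2)) + (m·25 − 21·(-1))] + 1024
       = 27·m + 1068 = 1230
⇒ m = 6.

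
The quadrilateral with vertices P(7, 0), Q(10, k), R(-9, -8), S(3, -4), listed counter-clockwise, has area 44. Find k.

Write out the shoelace sum; only the two edges meeting at Q involve k:
2·Area = [(7·k − 10·0) + (10·(-8) − (-9)·k)] + 88
       = 16·k + 8 = 88
⇒ k = 5.

5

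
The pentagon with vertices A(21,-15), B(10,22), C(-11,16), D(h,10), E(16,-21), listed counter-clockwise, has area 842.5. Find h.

-20

Write out the shoelace sum; only the two edges meeting at D involve h:
2·Area = [((-11)·10 − h·16) + (h·(-21) − 16·10)] + 1215
       = -37·h + 945 = 1685
⇒ h = -20.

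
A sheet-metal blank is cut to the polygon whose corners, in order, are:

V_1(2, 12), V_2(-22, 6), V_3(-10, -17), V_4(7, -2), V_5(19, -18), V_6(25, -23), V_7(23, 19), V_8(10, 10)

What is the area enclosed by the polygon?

959

Apply the surveyor's formula: 2A = Σ (x_i·y_{i+1} − x_{i+1}·y_i), indices taken mod 8.
V_1→V_2: (2)(6) − (-22)(12) = 276
V_2→V_3: (-22)(-17) − (-10)(6) = 434
V_3→V_4: (-10)(-2) − (7)(-17) = 139
V_4→V_5: (7)(-18) − (19)(-2) = -88
V_5→V_6: (19)(-23) − (25)(-18) = 13
V_6→V_7: (25)(19) − (23)(-23) = 1004
V_7→V_8: (23)(10) − (10)(19) = 40
V_8→V_1: (10)(12) − (2)(10) = 100
Σ = 1918
Area = |Σ|/2 = 959.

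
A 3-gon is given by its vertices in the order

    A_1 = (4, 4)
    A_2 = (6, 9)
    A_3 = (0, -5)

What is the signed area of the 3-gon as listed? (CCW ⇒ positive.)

Apply the shoelace formula: 2A = Σ (x_i·y_{i+1} − x_{i+1}·y_i), indices taken mod 3.
A_1→A_2: (4)(9) − (6)(4) = 12
A_2→A_3: (6)(-5) − (0)(9) = -30
A_3→A_1: (0)(4) − (4)(-5) = 20
Σ = 2
Signed area = Σ/2 = 1 (positive ⇒ counter-clockwise traversal).

1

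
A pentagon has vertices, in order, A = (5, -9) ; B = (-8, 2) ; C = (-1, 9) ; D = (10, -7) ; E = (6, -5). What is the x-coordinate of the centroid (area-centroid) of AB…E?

Apply the shoelace (surveyor's) formula. First the cross-terms c_i = x_i·y_{i+1} − x_{i+1}·y_i:
  -62, -70, -83, -8, -29  ⇒  2A = -252, A = -126.
Then Σ (x_i + x_{i+1})·c_i = -378, so x̄ = -378 / (6·(-126)) = 0.5.

0.5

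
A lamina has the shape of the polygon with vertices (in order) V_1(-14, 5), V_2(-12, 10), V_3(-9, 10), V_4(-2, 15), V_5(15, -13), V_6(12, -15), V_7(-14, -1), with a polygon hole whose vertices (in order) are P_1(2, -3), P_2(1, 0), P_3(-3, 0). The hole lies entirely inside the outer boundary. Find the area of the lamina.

393.5

Outer boundary:
Σ = (-80) + (-30) + (-115) + (-199) + (-69) + (-222) + (-84) = -799
Area = |Σ|/2 = 399.5.
Hole:
Apply the shoelace (surveyor's) formula: 2A = Σ (x_i·y_{i+1} − x_{i+1}·y_i), indices taken mod 3.
Σ = (3) + (0) + (9) = 12
Area = |Σ|/2 = 6.
Net area = 399.5 − 6 = 393.5.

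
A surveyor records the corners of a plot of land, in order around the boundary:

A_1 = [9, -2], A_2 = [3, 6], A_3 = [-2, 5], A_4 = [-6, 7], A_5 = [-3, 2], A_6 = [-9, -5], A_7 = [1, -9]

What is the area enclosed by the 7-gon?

155

Cross-terms: 60, 27, 16, 9, 33, 86, 79  ⇒  Σ = 310
Area = |Σ|/2 = 155.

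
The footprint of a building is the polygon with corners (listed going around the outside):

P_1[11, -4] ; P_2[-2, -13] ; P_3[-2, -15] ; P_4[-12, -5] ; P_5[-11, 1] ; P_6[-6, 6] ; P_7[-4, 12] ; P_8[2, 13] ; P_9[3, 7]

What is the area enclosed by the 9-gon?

Cross-terms: -151, 4, -170, -67, -60, -48, -76, -25, -89  ⇒  Σ = -682
Area = |Σ|/2 = 341.

341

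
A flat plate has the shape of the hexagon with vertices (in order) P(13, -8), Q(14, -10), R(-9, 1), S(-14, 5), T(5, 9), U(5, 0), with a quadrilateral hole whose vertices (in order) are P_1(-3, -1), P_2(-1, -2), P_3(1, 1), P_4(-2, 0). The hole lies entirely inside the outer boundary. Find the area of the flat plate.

Outer boundary:
Apply the shoelace formula: 2A = Σ (x_i·y_{i+1} − x_{i+1}·y_i), indices taken mod 6.
Σ = (-18) + (-76) + (-31) + (-151) + (-45) + (-40) = -361
Area = |Σ|/2 = 180.5.
Hole:
Apply the surveyor's formula: 2A = Σ (x_i·y_{i+1} − x_{i+1}·y_i), indices taken mod 4.
Cross-terms: 5, 1, 2, 2  ⇒  Σ = 10
Area = |Σ|/2 = 5.
Net area = 180.5 − 5 = 175.5.

175.5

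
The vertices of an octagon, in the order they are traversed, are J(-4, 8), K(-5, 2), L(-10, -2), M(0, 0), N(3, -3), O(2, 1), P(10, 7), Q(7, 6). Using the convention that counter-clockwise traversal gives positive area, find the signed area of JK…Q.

83

Apply Gauss's area formula: 2A = Σ (x_i·y_{i+1} − x_{i+1}·y_i), indices taken mod 8.
Σ = (32) + (30) + (0) + (0) + (9) + (4) + (11) + (80) = 166
Signed area = Σ/2 = 83 (positive ⇒ counter-clockwise traversal).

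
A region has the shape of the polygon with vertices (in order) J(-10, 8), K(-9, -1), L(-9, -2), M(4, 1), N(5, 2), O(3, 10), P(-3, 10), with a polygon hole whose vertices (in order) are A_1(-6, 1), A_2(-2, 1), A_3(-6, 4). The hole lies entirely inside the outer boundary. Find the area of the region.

130.5

Outer boundary:
Apply Gauss's area formula: 2A = Σ (x_i·y_{i+1} − x_{i+1}·y_i), indices taken mod 7.
Σ = (82) + (9) + (-1) + (3) + (44) + (60) + (76) = 273
Area = |Σ|/2 = 136.5.
Hole:
Apply the shoelace (surveyor's) formula: 2A = Σ (x_i·y_{i+1} − x_{i+1}·y_i), indices taken mod 3.
Σ = (-4) + (-2) + (18) = 12
Area = |Σ|/2 = 6.
Net area = 136.5 − 6 = 130.5.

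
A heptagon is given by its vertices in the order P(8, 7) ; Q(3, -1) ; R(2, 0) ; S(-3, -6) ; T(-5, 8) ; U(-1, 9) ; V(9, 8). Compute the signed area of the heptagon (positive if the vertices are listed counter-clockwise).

-110

Apply Gauss's area formula: 2A = Σ (x_i·y_{i+1} − x_{i+1}·y_i), indices taken mod 7.
Σ = (-29) + (2) + (-12) + (-54) + (-37) + (-89) + (-1) = -220
Signed area = Σ/2 = -110 (negative ⇒ clockwise traversal).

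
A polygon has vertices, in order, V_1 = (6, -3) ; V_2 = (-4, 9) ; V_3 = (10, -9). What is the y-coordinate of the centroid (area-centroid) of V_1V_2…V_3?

-1

Apply the surveyor's formula. First the cross-terms c_i = x_i·y_{i+1} − x_{i+1}·y_i:
  42, -54, 24  ⇒  2A = 12, A = 6.
Then Σ (y_i + y_{i+1})·c_i = -36, so ȳ = -36 / (6·6) = -1.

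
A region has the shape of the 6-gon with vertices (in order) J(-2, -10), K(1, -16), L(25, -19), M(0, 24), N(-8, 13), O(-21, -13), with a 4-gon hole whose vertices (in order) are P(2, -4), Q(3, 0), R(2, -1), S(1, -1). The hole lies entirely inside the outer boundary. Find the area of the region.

885

Outer boundary:
J→K: (-2)(-16) − (1)(-10) = 42
K→L: (1)(-19) − (25)(-16) = 381
L→M: (25)(24) − (0)(-19) = 600
M→N: (0)(13) − (-8)(24) = 192
N→O: (-8)(-13) − (-21)(13) = 377
O→J: (-21)(-10) − (-2)(-13) = 184
Σ = 1776
Area = |Σ|/2 = 888.
Hole:
Apply the shoelace (surveyor's) formula: 2A = Σ (x_i·y_{i+1} − x_{i+1}·y_i), indices taken mod 4.
P→Q: (2)(0) − (3)(-4) = 12
Q→R: (3)(-1) − (2)(0) = -3
R→S: (2)(-1) − (1)(-1) = -1
S→P: (1)(-4) − (2)(-1) = -2
Σ = 6
Area = |Σ|/2 = 3.
Net area = 888 − 3 = 885.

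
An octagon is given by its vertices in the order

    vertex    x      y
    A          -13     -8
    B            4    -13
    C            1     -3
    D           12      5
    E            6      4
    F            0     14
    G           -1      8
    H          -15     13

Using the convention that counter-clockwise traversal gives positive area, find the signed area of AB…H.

377.5

Apply the surveyor's formula: 2A = Σ (x_i·y_{i+1} − x_{i+1}·y_i), indices taken mod 8.
Σ = (201) + (1) + (41) + (18) + (84) + (14) + (107) + (289) = 755
Signed area = Σ/2 = 377.5 (positive ⇒ counter-clockwise traversal).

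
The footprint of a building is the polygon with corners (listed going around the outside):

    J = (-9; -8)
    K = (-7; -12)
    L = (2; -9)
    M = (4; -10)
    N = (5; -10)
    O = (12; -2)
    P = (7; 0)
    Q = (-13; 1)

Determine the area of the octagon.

J→K: (-9)(-12) − (-7)(-8) = 52
K→L: (-7)(-9) − (2)(-12) = 87
L→M: (2)(-10) − (4)(-9) = 16
M→N: (4)(-10) − (5)(-10) = 10
N→O: (5)(-2) − (12)(-10) = 110
O→P: (12)(0) − (7)(-2) = 14
P→Q: (7)(1) − (-13)(0) = 7
Q→J: (-13)(-8) − (-9)(1) = 113
Σ = 409
Area = |Σ|/2 = 204.5.

204.5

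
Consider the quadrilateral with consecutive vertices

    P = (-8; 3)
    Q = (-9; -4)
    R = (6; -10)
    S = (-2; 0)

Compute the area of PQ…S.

P→Q: (-8)(-4) − (-9)(3) = 59
Q→R: (-9)(-10) − (6)(-4) = 114
R→S: (6)(0) − (-2)(-10) = -20
S→P: (-2)(3) − (-8)(0) = -6
Σ = 147
Area = |Σ|/2 = 73.5.

73.5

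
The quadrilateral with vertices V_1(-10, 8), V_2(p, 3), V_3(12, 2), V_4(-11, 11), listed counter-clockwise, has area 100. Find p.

-15

Write out the shoelace sum; only the two edges meeting at V_2 involve p:
2·Area = [((-10)·3 − p·8) + (p·2 − 12·3)] + 176
       = -6·p + 110 = 200
⇒ p = -15.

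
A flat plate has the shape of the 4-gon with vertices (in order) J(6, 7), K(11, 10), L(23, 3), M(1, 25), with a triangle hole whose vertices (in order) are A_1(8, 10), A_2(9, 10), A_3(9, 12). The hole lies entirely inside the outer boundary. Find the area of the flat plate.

Outer boundary:
Apply Gauss's area formula: 2A = Σ (x_i·y_{i+1} − x_{i+1}·y_i), indices taken mod 4.
Σ = (-17) + (-197) + (572) + (-143) = 215
Area = |Σ|/2 = 107.5.
Hole:
Σ = (-10) + (18) + (-6) = 2
Area = |Σ|/2 = 1.
Net area = 107.5 − 1 = 106.5.

106.5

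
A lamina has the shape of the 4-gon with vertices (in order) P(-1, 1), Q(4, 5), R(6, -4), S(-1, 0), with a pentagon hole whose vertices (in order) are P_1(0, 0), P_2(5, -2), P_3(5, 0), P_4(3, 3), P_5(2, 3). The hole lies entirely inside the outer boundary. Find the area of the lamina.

16

Outer boundary:
Apply the shoelace (surveyor's) formula: 2A = Σ (x_i·y_{i+1} − x_{i+1}·y_i), indices taken mod 4.
P→Q: (-1)(5) − (4)(1) = -9
Q→R: (4)(-4) − (6)(5) = -46
R→S: (6)(0) − (-1)(-4) = -4
S→P: (-1)(1) − (-1)(0) = -1
Σ = -60
Area = |Σ|/2 = 30.
Hole:
Cross-terms: 0, 10, 15, 3, 0  ⇒  Σ = 28
Area = |Σ|/2 = 14.
Net area = 30 − 14 = 16.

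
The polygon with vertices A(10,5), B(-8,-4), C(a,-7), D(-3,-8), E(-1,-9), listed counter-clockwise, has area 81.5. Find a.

The doubled signed area Σ (x_i y_{i+1} − x_{i+1} y_i) is linear in a.
With a=0 it equals 139; the coefficient of a is -4 (from the two edges through C).
So -4·a + 139 = 2·81.5 = 163 ⇒ a = -6.

-6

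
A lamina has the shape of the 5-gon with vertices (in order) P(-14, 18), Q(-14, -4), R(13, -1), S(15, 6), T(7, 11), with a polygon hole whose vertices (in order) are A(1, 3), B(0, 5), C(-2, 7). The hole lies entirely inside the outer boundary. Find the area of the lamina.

Outer boundary:
Apply the surveyor's formula: 2A = Σ (x_i·y_{i+1} − x_{i+1}·y_i), indices taken mod 5.
Σ = (308) + (66) + (93) + (123) + (280) = 870
Area = |Σ|/2 = 435.
Hole:
Σ = (5) + (10) + (-13) = 2
Area = |Σ|/2 = 1.
Net area = 435 − 1 = 434.

434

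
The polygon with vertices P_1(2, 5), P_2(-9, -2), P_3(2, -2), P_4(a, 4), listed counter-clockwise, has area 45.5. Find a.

4

The doubled signed area Σ (x_i y_{i+1} − x_{i+1} y_i) is linear in a.
With a=0 it equals 63; the coefficient of a is 7 (from the two edges through P_4).
So 7·a + 63 = 2·45.5 = 91 ⇒ a = 4.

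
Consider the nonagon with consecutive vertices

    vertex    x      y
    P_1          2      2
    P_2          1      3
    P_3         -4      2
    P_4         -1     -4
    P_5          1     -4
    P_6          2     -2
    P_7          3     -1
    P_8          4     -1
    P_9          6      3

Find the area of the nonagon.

Σ = (4) + (14) + (18) + (8) + (6) + (4) + (1) + (18) + (6) = 79
Area = |Σ|/2 = 39.5.

39.5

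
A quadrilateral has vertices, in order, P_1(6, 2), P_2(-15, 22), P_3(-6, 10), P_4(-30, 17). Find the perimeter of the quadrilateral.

|P_1P_2| = √((-21)² + (20)²) = √841 = 29
|P_2P_3| = √((9)² + (-12)²) = √225 = 15
|P_3P_4| = √((-24)² + (7)²) = √625 = 25
|P_4P_1| = √((36)² + (-15)²) = √1521 = 39
Perimeter = 29 + 15 + 25 + 39 = 108.

108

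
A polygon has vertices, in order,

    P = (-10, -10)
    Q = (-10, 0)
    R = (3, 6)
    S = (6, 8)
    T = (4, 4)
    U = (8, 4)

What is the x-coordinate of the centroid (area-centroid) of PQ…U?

Apply the shoelace formula. First the cross-terms c_i = x_i·y_{i+1} − x_{i+1}·y_i:
  -100, -60, -12, -8, -16, -40  ⇒  2A = -236, A = -118.
Then Σ (x_i + x_{i+1})·c_i = 2120, so x̄ = 2120 / (6·(-118)) = -530/177.

-530/177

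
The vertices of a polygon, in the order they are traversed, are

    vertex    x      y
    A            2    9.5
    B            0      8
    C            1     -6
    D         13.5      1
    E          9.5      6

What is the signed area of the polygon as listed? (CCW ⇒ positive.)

119.875

Apply the surveyor's formula: 2A = Σ (x_i·y_{i+1} − x_{i+1}·y_i), indices taken mod 5.
Σ = (16) + (-8) + (82) + (71.5) + (78.25) = 239.75
Signed area = Σ/2 = 119.875 (positive ⇒ counter-clockwise traversal).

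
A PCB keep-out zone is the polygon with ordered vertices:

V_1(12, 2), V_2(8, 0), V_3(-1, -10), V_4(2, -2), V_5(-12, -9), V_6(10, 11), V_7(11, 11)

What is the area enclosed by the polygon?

139.5

Apply Gauss's area formula: 2A = Σ (x_i·y_{i+1} − x_{i+1}·y_i), indices taken mod 7.
V_1→V_2: (12)(0) − (8)(2) = -16
V_2→V_3: (8)(-10) − (-1)(0) = -80
V_3→V_4: (-1)(-2) − (2)(-10) = 22
V_4→V_5: (2)(-9) − (-12)(-2) = -42
V_5→V_6: (-12)(11) − (10)(-9) = -42
V_6→V_7: (10)(11) − (11)(11) = -11
V_7→V_1: (11)(2) − (12)(11) = -110
Σ = -279
Area = |Σ|/2 = 139.5.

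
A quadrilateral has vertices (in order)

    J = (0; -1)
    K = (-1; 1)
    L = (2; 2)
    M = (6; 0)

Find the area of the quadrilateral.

11.5

Cross-terms: -1, -4, -12, -6  ⇒  Σ = -23
Area = |Σ|/2 = 11.5.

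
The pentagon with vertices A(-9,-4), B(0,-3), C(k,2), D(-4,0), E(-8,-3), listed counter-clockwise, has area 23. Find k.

-2

The doubled signed area Σ (x_i y_{i+1} − x_{i+1} y_i) is linear in k.
With k=0 it equals 52; the coefficient of k is 3 (from the two edges through C).
So 3·k + 52 = 2·23 = 46 ⇒ k = -2.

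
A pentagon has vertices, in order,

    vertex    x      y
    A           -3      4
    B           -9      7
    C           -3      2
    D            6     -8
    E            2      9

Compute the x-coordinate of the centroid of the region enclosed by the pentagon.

23/27

Apply the shoelace (surveyor's) formula. First the cross-terms c_i = x_i·y_{i+1} − x_{i+1}·y_i:
  15, 3, 12, 70, 35  ⇒  2A = 135, A = 67.5.
Then Σ (x_i + x_{i+1})·c_i = 345, so x̄ = 345 / (6·67.5) = 23/27.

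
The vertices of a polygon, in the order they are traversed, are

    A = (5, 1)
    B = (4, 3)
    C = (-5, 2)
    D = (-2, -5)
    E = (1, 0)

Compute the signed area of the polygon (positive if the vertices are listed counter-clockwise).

34.5

A→B: (5)(3) − (4)(1) = 11
B→C: (4)(2) − (-5)(3) = 23
C→D: (-5)(-5) − (-2)(2) = 29
D→E: (-2)(0) − (1)(-5) = 5
E→A: (1)(1) − (5)(0) = 1
Σ = 69
Signed area = Σ/2 = 34.5 (positive ⇒ counter-clockwise traversal).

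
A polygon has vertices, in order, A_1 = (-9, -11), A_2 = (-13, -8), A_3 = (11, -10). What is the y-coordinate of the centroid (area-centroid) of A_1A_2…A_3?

-29/3

Apply the shoelace formula. First the cross-terms c_i = x_i·y_{i+1} − x_{i+1}·y_i:
  -71, 218, -211  ⇒  2A = -64, A = -32.
Then Σ (y_i + y_{i+1})·c_i = 1856, so ȳ = 1856 / (6·(-32)) = -29/3.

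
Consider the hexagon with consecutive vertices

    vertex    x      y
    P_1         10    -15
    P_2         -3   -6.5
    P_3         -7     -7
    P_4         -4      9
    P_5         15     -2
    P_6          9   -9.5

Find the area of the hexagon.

258.5

Apply the surveyor's formula: 2A = Σ (x_i·y_{i+1} − x_{i+1}·y_i), indices taken mod 6.
P_1→P_2: (10)(-6.5) − (-3)(-15) = -110
P_2→P_3: (-3)(-7) − (-7)(-6.5) = -24.5
P_3→P_4: (-7)(9) − (-4)(-7) = -91
P_4→P_5: (-4)(-2) − (15)(9) = -127
P_5→P_6: (15)(-9.5) − (9)(-2) = -124.5
P_6→P_1: (9)(-15) − (10)(-9.5) = -40
Σ = -517
Area = |Σ|/2 = 258.5.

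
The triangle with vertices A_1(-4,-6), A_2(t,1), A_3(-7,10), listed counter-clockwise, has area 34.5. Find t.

-1

The doubled signed area Σ (x_i y_{i+1} − x_{i+1} y_i) is linear in t.
With t=0 it equals 85; the coefficient of t is 16 (from the two edges through A_2).
So 16·t + 85 = 2·34.5 = 69 ⇒ t = -1.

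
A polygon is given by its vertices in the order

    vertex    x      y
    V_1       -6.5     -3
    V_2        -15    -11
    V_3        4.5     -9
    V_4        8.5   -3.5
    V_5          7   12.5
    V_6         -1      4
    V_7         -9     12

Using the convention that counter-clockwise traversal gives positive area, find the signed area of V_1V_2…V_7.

Σ = (26.5) + (184.5) + (60.75) + (130.75) + (40.5) + (24) + (105) = 572
Signed area = Σ/2 = 286 (positive ⇒ counter-clockwise traversal).

286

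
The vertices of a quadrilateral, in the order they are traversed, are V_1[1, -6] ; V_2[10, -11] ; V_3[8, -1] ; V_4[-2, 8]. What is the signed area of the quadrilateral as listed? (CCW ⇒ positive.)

96.5

Apply the shoelace (surveyor's) formula: 2A = Σ (x_i·y_{i+1} − x_{i+1}·y_i), indices taken mod 4.
Cross-terms: 49, 78, 62, 4  ⇒  Σ = 193
Signed area = Σ/2 = 96.5 (positive ⇒ counter-clockwise traversal).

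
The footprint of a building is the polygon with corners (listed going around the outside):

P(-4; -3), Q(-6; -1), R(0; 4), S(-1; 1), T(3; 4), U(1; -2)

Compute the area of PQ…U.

Apply the surveyor's formula: 2A = Σ (x_i·y_{i+1} − x_{i+1}·y_i), indices taken mod 6.
Cross-terms: -14, -24, 4, -7, -10, -11  ⇒  Σ = -62
Area = |Σ|/2 = 31.

31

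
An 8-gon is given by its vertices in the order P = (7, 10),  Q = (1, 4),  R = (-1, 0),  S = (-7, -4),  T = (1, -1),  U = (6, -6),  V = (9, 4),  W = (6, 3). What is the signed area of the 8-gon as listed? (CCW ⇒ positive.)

78.5

Cross-terms: 18, 4, 4, 11, 0, 78, 3, 39  ⇒  Σ = 157
Signed area = Σ/2 = 78.5 (positive ⇒ counter-clockwise traversal).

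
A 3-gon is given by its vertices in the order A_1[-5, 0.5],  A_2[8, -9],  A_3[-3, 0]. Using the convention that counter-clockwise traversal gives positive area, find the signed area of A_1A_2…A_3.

6.25

A_1→A_2: (-5)(-9) − (8)(0.5) = 41
A_2→A_3: (8)(0) − (-3)(-9) = -27
A_3→A_1: (-3)(0.5) − (-5)(0) = -1.5
Σ = 12.5
Signed area = Σ/2 = 6.25 (positive ⇒ counter-clockwise traversal).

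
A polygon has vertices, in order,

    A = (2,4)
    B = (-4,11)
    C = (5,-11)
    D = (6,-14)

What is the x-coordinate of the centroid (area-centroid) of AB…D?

Apply the surveyor's formula. First the cross-terms c_i = x_i·y_{i+1} − x_{i+1}·y_i:
  38, -11, -4, 52  ⇒  2A = 75, A = 37.5.
Then Σ (x_i + x_{i+1})·c_i = 285, so x̄ = 285 / (6·37.5) = 19/15.

19/15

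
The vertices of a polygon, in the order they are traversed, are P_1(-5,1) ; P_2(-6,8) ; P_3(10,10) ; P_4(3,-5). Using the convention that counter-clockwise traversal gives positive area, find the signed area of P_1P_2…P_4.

-138

P_1→P_2: (-5)(8) − (-6)(1) = -34
P_2→P_3: (-6)(10) − (10)(8) = -140
P_3→P_4: (10)(-5) − (3)(10) = -80
P_4→P_1: (3)(1) − (-5)(-5) = -22
Σ = -276
Signed area = Σ/2 = -138 (negative ⇒ clockwise traversal).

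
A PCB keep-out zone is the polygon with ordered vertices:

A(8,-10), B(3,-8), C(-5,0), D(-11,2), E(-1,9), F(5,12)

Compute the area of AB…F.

192

Apply the shoelace (surveyor's) formula: 2A = Σ (x_i·y_{i+1} − x_{i+1}·y_i), indices taken mod 6.
Σ = (-34) + (-40) + (-10) + (-97) + (-57) + (-146) = -384
Area = |Σ|/2 = 192.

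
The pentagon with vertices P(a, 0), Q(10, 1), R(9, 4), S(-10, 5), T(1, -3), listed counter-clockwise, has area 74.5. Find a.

The doubled signed area Σ (x_i y_{i+1} − x_{i+1} y_i) is linear in a.
With a=0 it equals 141; the coefficient of a is 4 (from the two edges through P).
So 4·a + 141 = 2·74.5 = 149 ⇒ a = 2.

2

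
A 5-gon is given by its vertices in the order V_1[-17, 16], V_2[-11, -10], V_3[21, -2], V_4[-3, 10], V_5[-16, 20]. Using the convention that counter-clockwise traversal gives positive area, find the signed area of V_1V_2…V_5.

483

Apply the shoelace (surveyor's) formula: 2A = Σ (x_i·y_{i+1} − x_{i+1}·y_i), indices taken mod 5.
Σ = (346) + (232) + (204) + (100) + (84) = 966
Signed area = Σ/2 = 483 (positive ⇒ counter-clockwise traversal).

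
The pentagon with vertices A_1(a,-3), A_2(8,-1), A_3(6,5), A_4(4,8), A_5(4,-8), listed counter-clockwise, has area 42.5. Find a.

9

Write out the shoelace sum; only the two edges meeting at A_1 involve a:
2·Area = [(4·(-3) − a·(-8)) + (a·(-1) − 8·(-3))] + 10
       = 7·a + 22 = 85
⇒ a = 9.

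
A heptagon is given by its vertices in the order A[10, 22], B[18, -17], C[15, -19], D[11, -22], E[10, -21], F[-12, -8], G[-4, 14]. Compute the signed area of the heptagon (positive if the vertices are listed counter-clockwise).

Apply Gauss's area formula: 2A = Σ (x_i·y_{i+1} − x_{i+1}·y_i), indices taken mod 7.
Σ = (-566) + (-87) + (-121) + (-11) + (-332) + (-200) + (-228) = -1545
Signed area = Σ/2 = -772.5 (negative ⇒ clockwise traversal).

-772.5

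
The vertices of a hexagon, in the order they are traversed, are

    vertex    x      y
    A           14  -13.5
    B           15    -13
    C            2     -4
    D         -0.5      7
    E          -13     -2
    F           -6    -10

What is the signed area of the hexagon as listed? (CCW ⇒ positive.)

Apply the shoelace (surveyor's) formula: 2A = Σ (x_i·y_{i+1} − x_{i+1}·y_i), indices taken mod 6.
Σ = (20.5) + (-34) + (12) + (92) + (118) + (221) = 429.5
Signed area = Σ/2 = 214.75 (positive ⇒ counter-clockwise traversal).

214.75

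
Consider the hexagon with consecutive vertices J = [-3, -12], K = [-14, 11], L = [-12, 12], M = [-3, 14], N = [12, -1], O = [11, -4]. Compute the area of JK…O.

Apply the surveyor's formula: 2A = Σ (x_i·y_{i+1} − x_{i+1}·y_i), indices taken mod 6.
Cross-terms: -201, -36, -132, -165, -37, -144  ⇒  Σ = -715
Area = |Σ|/2 = 357.5.

357.5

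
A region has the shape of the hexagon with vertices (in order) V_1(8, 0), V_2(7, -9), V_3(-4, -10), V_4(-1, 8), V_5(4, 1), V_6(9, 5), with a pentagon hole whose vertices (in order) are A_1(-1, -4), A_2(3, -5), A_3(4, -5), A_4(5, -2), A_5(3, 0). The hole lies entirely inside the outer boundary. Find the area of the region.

124.5

Outer boundary:
Apply Gauss's area formula: 2A = Σ (x_i·y_{i+1} − x_{i+1}·y_i), indices taken mod 6.
Σ = (-72) + (-106) + (-42) + (-33) + (11) + (-40) = -282
Area = |Σ|/2 = 141.
Hole:
Apply the surveyor's formula: 2A = Σ (x_i·y_{i+1} − x_{i+1}·y_i), indices taken mod 5.
Σ = (17) + (5) + (17) + (6) + (-12) = 33
Area = |Σ|/2 = 16.5.
Net area = 141 − 16.5 = 124.5.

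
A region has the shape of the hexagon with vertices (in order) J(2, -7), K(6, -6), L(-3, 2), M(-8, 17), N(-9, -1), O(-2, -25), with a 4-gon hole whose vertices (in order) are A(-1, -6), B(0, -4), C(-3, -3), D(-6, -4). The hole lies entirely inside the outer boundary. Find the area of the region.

Outer boundary:
Apply Gauss's area formula: 2A = Σ (x_i·y_{i+1} − x_{i+1}·y_i), indices taken mod 6.
J→K: (2)(-6) − (6)(-7) = 30
K→L: (6)(2) − (-3)(-6) = -6
L→M: (-3)(17) − (-8)(2) = -35
M→N: (-8)(-1) − (-9)(17) = 161
N→O: (-9)(-25) − (-2)(-1) = 223
O→J: (-2)(-7) − (2)(-25) = 64
Σ = 437
Area = |Σ|/2 = 218.5.
Hole:
Σ = (4) + (-12) + (-6) + (32) = 18
Area = |Σ|/2 = 9.
Net area = 218.5 − 9 = 209.5.

209.5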